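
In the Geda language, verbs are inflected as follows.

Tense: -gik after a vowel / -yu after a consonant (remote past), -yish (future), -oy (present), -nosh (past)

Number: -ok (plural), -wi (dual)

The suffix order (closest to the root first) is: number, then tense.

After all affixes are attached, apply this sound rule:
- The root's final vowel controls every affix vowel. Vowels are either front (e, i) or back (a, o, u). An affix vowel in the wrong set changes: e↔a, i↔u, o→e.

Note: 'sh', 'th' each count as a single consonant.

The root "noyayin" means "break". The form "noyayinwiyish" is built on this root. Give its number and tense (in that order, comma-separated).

Segment: noyayin-wi-yish.
number: -wi → dual.
tense: -yish → future.

dual, future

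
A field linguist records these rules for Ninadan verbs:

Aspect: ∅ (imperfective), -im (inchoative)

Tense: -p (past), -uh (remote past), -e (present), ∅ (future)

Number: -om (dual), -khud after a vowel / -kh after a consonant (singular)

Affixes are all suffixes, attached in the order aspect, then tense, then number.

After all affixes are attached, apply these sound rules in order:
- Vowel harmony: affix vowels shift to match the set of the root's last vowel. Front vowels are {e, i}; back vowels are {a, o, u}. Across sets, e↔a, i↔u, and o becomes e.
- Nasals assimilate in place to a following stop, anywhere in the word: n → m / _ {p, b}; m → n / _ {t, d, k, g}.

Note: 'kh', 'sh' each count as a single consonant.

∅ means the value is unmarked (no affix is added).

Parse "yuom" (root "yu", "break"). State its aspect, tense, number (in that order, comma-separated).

Segment: yu-om.
aspect: ∅ → imperfective.
tense: ∅ → future.
number: -om → dual.

imperfective, future, dual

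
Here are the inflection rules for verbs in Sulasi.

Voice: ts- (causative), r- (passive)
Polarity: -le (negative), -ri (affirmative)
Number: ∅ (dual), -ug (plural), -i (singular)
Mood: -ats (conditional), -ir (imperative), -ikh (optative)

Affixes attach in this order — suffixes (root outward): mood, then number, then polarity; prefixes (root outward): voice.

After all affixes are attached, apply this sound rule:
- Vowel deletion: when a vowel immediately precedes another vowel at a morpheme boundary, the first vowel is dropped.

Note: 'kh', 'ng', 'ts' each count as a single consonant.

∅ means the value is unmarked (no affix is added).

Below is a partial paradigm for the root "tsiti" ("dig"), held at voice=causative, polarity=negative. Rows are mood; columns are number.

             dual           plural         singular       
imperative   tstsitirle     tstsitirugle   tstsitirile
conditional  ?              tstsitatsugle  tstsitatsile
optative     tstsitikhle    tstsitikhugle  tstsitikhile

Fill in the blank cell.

Attach voice causative ts- → tstsiti.
Attach mood conditional -ats → tstsitiats.
number = dual: zero marking, form stays tstsitiats.
Attach polarity negative -le → tstsitiatsle.
Apply vowel deletion: tstsitiatsle → tstsitatsle.

tstsitatsle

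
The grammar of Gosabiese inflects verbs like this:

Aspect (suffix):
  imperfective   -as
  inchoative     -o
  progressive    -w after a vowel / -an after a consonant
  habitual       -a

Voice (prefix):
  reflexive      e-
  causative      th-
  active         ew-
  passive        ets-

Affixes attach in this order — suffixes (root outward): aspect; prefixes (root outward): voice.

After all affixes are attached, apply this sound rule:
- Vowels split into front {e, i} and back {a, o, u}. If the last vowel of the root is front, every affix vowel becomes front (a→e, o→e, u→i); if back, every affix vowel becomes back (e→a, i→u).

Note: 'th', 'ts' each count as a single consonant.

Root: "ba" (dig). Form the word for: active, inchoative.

Attach aspect inchoative -o → bao.
Attach voice active ew- → ewbao.
Apply vowel harmony: ewbao → awbao.

awbao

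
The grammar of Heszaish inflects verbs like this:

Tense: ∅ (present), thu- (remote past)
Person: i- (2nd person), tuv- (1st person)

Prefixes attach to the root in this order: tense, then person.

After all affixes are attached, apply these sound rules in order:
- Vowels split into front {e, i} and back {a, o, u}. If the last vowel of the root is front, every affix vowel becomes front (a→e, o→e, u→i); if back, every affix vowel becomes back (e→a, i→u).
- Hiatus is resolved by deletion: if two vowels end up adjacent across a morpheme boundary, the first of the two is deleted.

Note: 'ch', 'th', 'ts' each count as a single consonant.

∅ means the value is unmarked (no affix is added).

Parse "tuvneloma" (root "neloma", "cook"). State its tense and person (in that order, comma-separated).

Segment: tuv-neloma.
tense: ∅ → present.
person: tuv- → 1st person.

present, 1st person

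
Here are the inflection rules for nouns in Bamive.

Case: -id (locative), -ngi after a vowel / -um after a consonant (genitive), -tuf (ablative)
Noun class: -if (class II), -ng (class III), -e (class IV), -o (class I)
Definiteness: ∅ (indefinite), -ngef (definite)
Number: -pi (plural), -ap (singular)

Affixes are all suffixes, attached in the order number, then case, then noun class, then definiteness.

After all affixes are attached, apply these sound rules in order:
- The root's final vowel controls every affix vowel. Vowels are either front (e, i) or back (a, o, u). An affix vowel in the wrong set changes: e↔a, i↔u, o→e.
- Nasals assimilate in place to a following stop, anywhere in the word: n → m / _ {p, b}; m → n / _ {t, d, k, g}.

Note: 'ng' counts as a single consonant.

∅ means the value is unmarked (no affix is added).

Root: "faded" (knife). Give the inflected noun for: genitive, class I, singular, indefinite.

Attach number singular -ap → fadedap.
Attach case genitive -um (after consonant 'p') → fadedapum.
Attach noun class class I -o → fadedapumo.
definiteness = indefinite: zero marking, form stays fadedapumo.
Apply vowel harmony: fadedapumo → fadedepime.
Nasal assimilation: no change.

fadedepime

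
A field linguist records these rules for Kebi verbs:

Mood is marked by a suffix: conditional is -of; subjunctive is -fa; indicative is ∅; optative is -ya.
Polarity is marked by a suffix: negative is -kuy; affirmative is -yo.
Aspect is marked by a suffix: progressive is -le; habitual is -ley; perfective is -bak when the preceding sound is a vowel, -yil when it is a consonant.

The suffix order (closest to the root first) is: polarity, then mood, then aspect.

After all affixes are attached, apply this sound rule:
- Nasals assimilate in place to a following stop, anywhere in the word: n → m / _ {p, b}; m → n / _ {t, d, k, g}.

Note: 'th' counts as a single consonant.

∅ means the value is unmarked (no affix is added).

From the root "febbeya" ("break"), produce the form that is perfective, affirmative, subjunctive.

febbeyayofabak

Attach polarity affirmative -yo → febbeyayo.
Attach mood subjunctive -fa → febbeyayofa.
Attach aspect perfective -bak (after vowel 'a') → febbeyayofabak.
Nasal assimilation: no change.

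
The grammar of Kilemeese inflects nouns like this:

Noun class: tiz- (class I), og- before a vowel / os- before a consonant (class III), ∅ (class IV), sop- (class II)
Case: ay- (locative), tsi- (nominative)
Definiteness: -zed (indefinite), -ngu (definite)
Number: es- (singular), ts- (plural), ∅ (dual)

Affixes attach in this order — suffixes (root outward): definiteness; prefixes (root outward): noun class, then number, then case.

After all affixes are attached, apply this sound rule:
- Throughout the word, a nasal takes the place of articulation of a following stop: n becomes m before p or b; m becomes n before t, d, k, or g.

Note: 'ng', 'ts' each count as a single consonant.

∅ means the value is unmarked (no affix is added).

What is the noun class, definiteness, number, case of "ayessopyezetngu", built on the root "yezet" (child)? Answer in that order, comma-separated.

Segment: ay-es-sop-yezet-ngu.
noun class: sop- → class II.
definiteness: -ngu → definite.
number: es- → singular.
case: ay- → locative.

class II, definite, singular, locative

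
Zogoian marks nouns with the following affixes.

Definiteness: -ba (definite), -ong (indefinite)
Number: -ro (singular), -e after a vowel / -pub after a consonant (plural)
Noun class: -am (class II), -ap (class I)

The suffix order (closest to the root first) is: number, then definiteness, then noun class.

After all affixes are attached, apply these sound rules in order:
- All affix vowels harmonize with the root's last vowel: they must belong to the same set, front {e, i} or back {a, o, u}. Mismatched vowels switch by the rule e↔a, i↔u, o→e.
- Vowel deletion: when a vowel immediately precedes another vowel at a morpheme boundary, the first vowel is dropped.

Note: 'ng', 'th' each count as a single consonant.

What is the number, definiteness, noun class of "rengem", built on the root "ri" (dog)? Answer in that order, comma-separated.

plural, indefinite, class II

Segment: ri-e-ong-am.
number: -e/pub → plural.
definiteness: -ong → indefinite.
noun class: -am → class II.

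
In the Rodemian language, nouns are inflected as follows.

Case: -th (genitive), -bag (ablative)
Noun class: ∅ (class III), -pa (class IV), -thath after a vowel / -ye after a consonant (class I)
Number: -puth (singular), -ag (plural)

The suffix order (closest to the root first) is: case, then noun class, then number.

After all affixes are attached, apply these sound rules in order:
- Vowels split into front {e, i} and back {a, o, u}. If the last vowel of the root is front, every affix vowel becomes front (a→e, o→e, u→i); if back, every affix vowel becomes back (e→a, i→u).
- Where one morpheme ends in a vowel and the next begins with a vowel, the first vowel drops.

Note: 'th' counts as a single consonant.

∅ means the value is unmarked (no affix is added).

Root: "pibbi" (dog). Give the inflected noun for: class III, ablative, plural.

Attach case ablative -bag → pibbibag.
noun class = class III: zero marking, form stays pibbibag.
Attach number plural -ag → pibbibagag.
Apply vowel harmony: pibbibagag → pibbibegeg.
Vowel deletion: no change.

pibbibegeg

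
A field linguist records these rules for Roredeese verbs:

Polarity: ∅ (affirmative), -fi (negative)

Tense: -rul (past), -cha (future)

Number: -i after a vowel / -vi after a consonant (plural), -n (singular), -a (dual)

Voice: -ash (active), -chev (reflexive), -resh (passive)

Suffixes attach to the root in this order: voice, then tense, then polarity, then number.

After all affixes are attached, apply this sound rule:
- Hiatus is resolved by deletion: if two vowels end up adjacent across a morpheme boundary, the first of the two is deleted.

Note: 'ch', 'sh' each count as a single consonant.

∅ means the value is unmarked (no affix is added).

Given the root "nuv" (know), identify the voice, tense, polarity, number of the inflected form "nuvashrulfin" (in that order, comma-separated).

active, past, negative, singular

Segment: nuv-ash-rul-fi-n.
voice: -ash → active.
tense: -rul → past.
polarity: -fi → negative.
number: -n → singular.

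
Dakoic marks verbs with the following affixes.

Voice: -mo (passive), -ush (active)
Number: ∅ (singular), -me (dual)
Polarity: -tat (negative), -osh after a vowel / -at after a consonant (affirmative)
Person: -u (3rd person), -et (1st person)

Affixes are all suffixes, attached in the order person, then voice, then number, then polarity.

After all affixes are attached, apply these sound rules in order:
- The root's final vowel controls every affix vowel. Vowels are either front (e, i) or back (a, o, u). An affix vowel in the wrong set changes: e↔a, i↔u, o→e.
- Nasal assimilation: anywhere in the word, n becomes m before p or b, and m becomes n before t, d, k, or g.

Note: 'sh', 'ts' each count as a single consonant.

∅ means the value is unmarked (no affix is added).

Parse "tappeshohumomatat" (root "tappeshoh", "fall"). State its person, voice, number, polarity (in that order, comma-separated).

3rd person, passive, dual, negative

Segment: tappeshoh-u-mo-me-tat.
person: -u → 3rd person.
voice: -mo → passive.
number: -me → dual.
polarity: -tat → negative.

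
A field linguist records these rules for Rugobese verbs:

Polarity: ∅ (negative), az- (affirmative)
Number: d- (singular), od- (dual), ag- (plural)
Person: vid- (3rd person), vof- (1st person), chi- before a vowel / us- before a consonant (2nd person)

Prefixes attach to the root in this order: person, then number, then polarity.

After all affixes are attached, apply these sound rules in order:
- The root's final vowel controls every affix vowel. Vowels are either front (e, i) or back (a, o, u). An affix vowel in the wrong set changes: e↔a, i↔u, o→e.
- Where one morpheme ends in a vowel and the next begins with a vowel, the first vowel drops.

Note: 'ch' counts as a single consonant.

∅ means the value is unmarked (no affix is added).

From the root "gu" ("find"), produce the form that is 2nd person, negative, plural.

agusgu

Attach person 2nd person us- (before consonant 'g') → usgu.
Attach number plural ag- → agusgu.
polarity = negative: zero marking, form stays agusgu.
Vowel harmony: no change.
Vowel deletion: no change.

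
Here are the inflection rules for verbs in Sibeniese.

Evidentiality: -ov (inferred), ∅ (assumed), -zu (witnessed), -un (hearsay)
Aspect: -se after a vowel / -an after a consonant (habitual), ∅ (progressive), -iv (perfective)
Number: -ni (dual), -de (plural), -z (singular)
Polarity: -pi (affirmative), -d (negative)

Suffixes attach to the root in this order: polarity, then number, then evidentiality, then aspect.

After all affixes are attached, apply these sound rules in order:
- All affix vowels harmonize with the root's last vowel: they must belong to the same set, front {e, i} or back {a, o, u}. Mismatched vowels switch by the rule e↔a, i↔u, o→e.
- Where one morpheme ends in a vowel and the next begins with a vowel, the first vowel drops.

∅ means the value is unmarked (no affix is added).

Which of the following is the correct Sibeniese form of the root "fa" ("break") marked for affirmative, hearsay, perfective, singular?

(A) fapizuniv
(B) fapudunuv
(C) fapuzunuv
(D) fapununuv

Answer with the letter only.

Attach polarity affirmative -pi → fapi.
Attach number singular -z → fapiz.
Attach evidentiality hearsay -un → fapizun.
Attach aspect perfective -iv → fapizuniv.
Apply vowel harmony: fapizuniv → fapuzunuv.
Vowel deletion: no change.
So the correct form is fapuzunuv, option (C).
(B) fapudunuv is wrong: it uses plural instead of singular for number.
(D) fapununuv is wrong: it uses dual instead of singular for number.
(A) fapizuniv is wrong: it fails to apply the sound rule(s).

C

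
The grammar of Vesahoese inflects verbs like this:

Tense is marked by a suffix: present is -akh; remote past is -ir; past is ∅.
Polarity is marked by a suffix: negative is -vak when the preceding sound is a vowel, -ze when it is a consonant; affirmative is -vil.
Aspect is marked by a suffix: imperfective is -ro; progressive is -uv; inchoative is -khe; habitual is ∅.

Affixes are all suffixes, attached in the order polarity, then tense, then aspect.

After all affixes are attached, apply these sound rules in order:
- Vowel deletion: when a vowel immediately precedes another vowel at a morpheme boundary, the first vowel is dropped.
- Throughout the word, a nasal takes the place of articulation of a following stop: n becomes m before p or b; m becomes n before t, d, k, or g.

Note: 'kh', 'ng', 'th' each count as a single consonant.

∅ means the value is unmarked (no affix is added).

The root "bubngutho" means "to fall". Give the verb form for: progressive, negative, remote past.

bubnguthovakiruv

Attach polarity negative -vak (after vowel 'o') → bubnguthovak.
Attach tense remote past -ir → bubnguthovakir.
Attach aspect progressive -uv → bubnguthovakiruv.
Vowel deletion: no change.
Nasal assimilation: no change.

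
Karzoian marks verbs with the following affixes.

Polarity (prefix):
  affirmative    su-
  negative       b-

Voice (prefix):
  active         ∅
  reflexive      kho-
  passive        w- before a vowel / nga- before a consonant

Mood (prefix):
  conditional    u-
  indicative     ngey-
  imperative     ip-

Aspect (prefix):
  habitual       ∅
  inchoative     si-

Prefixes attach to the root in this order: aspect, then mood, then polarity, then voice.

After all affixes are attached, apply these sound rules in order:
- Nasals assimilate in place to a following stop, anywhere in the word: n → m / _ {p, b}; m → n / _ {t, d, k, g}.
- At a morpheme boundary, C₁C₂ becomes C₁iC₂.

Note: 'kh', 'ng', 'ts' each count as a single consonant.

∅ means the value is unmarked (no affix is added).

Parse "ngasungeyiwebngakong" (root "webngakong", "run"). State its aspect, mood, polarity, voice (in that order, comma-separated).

habitual, indicative, affirmative, passive

Segment: nga-su-ngey-webngakong.
aspect: ∅ → habitual.
mood: ngey- → indicative.
polarity: su- → affirmative.
voice: w/nga- → passive.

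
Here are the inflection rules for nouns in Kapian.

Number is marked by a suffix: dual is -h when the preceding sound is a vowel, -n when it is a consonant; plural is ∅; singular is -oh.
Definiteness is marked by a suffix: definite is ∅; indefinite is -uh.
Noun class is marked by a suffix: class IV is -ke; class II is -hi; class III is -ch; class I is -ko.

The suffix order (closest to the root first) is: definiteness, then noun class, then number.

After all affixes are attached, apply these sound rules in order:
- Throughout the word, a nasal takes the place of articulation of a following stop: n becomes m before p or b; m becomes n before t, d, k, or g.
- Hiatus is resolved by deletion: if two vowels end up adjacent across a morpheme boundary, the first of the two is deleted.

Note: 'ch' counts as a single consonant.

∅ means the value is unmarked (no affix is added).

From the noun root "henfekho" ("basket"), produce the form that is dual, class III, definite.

henfekhochn

definiteness = definite: zero marking, form stays henfekho.
Attach noun class class III -ch → henfekhoch.
Attach number dual -n (after consonant 'ch') → henfekhochn.
Nasal assimilation: no change.
Vowel deletion: no change.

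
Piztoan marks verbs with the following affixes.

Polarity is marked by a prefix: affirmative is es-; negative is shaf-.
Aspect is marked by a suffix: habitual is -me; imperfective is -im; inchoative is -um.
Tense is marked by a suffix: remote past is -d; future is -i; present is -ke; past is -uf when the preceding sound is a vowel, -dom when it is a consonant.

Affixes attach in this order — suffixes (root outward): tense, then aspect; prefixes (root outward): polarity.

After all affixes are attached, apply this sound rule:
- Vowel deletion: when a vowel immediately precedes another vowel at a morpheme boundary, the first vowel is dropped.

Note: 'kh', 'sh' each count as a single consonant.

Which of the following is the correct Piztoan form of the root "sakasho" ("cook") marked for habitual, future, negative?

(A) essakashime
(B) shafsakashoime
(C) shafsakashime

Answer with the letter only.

C

Attach tense future -i → sakashoi.
Attach polarity negative shaf- → shafsakashoi.
Attach aspect habitual -me → shafsakashoime.
Apply vowel deletion: shafsakashoime → shafsakashime.
So the correct form is shafsakashime, option (C).
(A) essakashime is wrong: it uses affirmative instead of negative for polarity.
(B) shafsakashoime is wrong: it fails to apply the sound rule(s).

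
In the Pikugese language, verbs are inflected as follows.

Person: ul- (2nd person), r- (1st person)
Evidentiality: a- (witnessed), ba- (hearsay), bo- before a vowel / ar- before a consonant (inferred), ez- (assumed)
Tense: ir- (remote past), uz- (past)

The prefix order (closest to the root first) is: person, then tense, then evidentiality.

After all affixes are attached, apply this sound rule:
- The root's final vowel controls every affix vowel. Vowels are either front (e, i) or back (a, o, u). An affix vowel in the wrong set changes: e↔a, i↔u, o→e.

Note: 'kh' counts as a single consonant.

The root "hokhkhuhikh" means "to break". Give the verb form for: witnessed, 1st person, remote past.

Attach person 1st person r- → rhokhkhuhikh.
Attach tense remote past ir- → irrhokhkhuhikh.
Attach evidentiality witnessed a- → airrhokhkhuhikh.
Apply vowel harmony: airrhokhkhuhikh → eirrhokhkhuhikh.

eirrhokhkhuhikh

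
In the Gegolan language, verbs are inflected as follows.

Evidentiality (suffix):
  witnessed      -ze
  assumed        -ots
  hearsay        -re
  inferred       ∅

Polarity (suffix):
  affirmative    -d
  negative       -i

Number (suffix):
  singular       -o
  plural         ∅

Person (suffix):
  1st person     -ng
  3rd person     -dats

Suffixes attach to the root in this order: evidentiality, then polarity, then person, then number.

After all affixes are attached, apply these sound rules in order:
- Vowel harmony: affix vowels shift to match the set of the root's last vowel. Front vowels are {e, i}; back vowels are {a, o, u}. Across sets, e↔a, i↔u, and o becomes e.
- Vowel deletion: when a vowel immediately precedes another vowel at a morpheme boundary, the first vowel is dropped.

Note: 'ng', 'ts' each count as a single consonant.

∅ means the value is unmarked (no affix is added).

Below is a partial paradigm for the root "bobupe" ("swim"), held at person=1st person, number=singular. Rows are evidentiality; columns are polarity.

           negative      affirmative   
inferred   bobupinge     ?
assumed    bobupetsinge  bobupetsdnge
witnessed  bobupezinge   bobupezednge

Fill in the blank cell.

evidentiality = inferred: zero marking, form stays bobupe.
Attach polarity affirmative -d → bobuped.
Attach person 1st person -ng → bobupedng.
Attach number singular -o → bobupedngo.
Apply vowel harmony: bobupedngo → bobupednge.
Vowel deletion: no change.

bobupednge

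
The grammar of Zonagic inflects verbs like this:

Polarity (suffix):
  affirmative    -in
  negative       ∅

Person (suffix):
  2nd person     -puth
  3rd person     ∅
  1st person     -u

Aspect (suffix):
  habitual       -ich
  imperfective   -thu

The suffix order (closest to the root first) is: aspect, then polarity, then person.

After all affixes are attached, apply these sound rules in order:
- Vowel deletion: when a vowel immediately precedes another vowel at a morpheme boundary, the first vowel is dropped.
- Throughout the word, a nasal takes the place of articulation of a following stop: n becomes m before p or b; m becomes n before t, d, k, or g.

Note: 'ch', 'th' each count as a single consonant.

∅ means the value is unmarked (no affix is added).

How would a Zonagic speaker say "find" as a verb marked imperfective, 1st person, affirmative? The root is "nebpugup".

nebpugupthinu

Attach aspect imperfective -thu → nebpugupthu.
Attach polarity affirmative -in → nebpugupthuin.
Attach person 1st person -u → nebpugupthuinu.
Apply vowel deletion: nebpugupthuinu → nebpugupthinu.
Nasal assimilation: no change.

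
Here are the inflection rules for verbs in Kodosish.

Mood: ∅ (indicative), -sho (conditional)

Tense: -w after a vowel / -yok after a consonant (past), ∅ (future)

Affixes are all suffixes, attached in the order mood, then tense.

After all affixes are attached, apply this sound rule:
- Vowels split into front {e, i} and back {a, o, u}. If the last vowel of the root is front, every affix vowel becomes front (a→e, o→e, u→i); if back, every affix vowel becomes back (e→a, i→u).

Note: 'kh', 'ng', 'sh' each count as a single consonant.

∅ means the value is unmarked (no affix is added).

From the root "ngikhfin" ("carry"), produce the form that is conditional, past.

Attach mood conditional -sho → ngikhfinsho.
Attach tense past -w (after vowel 'o') → ngikhfinshow.
Apply vowel harmony: ngikhfinshow → ngikhfinshew.

ngikhfinshew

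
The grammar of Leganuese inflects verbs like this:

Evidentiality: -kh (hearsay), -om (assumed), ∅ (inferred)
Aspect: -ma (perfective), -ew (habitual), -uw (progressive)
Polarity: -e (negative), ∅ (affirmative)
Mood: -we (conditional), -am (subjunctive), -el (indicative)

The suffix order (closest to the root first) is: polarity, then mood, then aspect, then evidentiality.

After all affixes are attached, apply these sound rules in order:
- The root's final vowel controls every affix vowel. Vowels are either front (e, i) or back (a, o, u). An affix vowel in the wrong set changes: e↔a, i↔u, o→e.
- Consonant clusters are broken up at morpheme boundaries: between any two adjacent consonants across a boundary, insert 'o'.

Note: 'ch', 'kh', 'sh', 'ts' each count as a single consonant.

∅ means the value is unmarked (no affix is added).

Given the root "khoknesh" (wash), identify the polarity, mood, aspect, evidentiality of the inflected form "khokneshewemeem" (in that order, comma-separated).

Segment: khoknesh-e-we-ma-om.
polarity: -e → negative.
mood: -we → conditional.
aspect: -ma → perfective.
evidentiality: -om → assumed.

negative, conditional, perfective, assumed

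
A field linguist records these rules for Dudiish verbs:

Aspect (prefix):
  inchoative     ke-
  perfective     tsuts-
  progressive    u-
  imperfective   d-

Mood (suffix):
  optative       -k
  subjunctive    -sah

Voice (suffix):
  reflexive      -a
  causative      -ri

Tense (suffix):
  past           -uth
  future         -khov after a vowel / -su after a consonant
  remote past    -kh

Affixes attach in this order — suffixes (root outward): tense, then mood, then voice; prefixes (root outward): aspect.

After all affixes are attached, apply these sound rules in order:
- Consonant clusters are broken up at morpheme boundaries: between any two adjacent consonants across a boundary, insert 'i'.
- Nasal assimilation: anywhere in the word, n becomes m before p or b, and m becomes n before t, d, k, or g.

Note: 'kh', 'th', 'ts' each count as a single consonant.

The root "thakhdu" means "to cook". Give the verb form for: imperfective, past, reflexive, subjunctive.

Attach tense past -uth → thakhduuth.
Attach aspect imperfective d- → dthakhduuth.
Attach mood subjunctive -sah → dthakhduuthsah.
Attach voice reflexive -a → dthakhduuthsaha.
Apply epenthesis: dthakhduuthsaha → dithakhduuthisaha.
Nasal assimilation: no change.

dithakhduuthisaha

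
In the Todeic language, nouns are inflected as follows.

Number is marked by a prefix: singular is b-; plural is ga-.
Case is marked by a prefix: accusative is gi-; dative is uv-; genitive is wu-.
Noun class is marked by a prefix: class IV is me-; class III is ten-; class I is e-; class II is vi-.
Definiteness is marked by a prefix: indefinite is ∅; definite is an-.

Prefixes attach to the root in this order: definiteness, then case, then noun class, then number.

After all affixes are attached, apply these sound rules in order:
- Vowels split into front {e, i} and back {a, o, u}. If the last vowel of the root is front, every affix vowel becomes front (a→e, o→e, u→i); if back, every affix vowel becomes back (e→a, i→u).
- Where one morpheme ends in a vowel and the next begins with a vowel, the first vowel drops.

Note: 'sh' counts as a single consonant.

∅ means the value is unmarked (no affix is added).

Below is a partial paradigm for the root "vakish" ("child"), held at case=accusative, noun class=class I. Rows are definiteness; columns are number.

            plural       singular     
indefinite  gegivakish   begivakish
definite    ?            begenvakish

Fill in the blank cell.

gegenvakish

Attach definiteness definite an- → anvakish.
Attach case accusative gi- → gianvakish.
Attach noun class class I e- → egianvakish.
Attach number plural ga- → gaegianvakish.
Apply vowel harmony: gaegianvakish → geegienvakish.
Apply vowel deletion: geegienvakish → gegenvakish.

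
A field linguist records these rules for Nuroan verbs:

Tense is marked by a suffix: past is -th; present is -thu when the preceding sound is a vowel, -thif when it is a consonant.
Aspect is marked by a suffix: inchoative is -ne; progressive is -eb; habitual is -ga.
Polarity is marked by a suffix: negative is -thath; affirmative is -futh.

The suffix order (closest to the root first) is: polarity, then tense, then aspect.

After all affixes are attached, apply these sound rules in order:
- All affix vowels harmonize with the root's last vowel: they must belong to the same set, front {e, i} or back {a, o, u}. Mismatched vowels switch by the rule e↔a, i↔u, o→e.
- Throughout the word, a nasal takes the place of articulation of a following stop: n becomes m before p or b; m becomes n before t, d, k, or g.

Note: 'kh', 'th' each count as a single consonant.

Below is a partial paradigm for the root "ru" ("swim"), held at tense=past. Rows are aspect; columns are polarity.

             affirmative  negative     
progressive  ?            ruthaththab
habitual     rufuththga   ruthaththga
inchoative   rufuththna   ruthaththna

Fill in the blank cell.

rufuththab

Attach polarity affirmative -futh → rufuth.
Attach tense past -th → rufuthth.
Attach aspect progressive -eb → rufuththeb.
Apply vowel harmony: rufuththeb → rufuththab.
Nasal assimilation: no change.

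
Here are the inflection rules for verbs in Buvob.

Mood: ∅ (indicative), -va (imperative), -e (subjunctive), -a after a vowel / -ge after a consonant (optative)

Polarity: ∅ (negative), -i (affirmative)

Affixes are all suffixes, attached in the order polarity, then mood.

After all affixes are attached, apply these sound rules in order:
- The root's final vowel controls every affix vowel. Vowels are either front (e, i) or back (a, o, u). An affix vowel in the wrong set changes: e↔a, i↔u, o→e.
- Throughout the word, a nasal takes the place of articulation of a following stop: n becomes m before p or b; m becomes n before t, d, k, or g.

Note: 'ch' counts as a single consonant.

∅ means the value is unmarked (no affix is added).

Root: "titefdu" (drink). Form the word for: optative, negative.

titefdua

polarity = negative: zero marking, form stays titefdu.
Attach mood optative -a (after vowel 'u') → titefdua.
Vowel harmony: no change.
Nasal assimilation: no change.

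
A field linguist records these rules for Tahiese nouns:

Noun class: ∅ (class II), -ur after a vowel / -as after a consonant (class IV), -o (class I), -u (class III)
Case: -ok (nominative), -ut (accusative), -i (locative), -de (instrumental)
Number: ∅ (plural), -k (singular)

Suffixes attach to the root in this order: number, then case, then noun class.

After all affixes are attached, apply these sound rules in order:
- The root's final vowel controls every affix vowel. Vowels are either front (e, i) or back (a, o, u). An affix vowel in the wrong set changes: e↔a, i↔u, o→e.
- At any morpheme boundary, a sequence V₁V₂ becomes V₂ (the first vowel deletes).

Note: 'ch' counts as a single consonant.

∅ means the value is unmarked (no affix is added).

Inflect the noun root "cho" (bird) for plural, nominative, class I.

choko

number = plural: zero marking, form stays cho.
Attach case nominative -ok → chook.
Attach noun class class I -o → chooko.
Vowel harmony: no change.
Apply vowel deletion: chooko → choko.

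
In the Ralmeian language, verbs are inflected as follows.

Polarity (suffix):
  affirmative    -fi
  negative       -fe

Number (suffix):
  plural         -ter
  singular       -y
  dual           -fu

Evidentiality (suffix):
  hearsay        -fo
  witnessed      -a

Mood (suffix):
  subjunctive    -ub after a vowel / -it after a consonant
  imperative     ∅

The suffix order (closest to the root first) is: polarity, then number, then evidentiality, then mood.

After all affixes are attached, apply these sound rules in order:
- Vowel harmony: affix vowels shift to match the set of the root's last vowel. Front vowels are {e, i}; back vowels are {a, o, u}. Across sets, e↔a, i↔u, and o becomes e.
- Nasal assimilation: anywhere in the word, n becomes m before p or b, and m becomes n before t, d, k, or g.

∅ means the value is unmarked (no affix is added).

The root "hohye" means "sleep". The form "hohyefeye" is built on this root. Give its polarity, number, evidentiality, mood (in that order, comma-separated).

negative, singular, witnessed, imperative

Segment: hohye-fe-y-a.
polarity: -fe → negative.
number: -y → singular.
evidentiality: -a → witnessed.
mood: ∅ → imperative.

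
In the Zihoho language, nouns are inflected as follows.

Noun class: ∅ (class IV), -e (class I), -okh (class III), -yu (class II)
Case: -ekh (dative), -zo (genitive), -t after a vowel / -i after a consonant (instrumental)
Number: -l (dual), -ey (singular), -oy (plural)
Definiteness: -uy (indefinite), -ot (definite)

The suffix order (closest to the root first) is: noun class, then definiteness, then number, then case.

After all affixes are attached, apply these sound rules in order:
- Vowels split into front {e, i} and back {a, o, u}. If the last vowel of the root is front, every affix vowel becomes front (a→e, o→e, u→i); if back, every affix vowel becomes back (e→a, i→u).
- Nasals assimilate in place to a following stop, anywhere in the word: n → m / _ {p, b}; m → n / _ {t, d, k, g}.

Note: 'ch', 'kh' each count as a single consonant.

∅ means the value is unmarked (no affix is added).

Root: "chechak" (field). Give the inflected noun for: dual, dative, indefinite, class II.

Attach noun class class II -yu → chechakyu.
Attach definiteness indefinite -uy → chechakyuuy.
Attach number dual -l → chechakyuuyl.
Attach case dative -ekh → chechakyuuylekh.
Apply vowel harmony: chechakyuuylekh → chechakyuuylakh.
Nasal assimilation: no change.

chechakyuuylakh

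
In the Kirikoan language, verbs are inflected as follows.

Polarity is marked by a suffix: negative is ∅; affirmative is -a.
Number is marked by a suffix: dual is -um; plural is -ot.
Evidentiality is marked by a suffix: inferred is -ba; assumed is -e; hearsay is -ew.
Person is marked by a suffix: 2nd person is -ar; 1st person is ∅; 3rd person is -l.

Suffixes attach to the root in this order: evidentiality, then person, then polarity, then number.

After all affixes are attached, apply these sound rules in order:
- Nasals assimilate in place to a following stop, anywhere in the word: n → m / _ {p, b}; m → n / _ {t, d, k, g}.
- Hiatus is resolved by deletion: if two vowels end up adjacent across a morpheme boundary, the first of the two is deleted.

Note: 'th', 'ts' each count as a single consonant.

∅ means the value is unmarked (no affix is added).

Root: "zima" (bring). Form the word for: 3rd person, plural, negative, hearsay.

Attach evidentiality hearsay -ew → zimaew.
Attach person 3rd person -l → zimaewl.
polarity = negative: zero marking, form stays zimaewl.
Attach number plural -ot → zimaewlot.
Nasal assimilation: no change.
Apply vowel deletion: zimaewlot → zimewlot.

zimewlot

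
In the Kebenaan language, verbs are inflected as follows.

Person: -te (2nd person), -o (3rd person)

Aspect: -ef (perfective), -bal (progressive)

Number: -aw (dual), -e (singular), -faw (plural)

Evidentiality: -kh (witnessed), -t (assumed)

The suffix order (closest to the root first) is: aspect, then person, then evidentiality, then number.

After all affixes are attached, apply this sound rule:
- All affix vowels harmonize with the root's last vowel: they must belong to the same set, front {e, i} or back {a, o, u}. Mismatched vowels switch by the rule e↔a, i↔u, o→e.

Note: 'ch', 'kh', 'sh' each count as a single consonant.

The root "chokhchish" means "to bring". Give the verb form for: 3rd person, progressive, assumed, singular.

Attach aspect progressive -bal → chokhchishbal.
Attach person 3rd person -o → chokhchishbalo.
Attach evidentiality assumed -t → chokhchishbalot.
Attach number singular -e → chokhchishbalote.
Apply vowel harmony: chokhchishbalote → chokhchishbelete.

chokhchishbelete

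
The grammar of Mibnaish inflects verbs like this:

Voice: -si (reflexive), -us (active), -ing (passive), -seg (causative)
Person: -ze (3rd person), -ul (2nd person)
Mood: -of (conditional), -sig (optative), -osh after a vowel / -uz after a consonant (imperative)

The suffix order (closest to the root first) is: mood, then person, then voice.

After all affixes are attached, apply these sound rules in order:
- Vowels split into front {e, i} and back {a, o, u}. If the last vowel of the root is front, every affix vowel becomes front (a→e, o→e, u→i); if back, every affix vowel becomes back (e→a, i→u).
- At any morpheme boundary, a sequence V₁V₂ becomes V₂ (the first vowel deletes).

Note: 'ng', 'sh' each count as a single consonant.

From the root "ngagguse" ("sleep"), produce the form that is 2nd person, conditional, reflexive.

Attach mood conditional -of → ngagguseof.
Attach person 2nd person -ul → ngagguseoful.
Attach voice reflexive -si → ngagguseofulsi.
Apply vowel harmony: ngagguseofulsi → ngagguseefilsi.
Apply vowel deletion: ngagguseefilsi → ngaggusefilsi.

ngaggusefilsi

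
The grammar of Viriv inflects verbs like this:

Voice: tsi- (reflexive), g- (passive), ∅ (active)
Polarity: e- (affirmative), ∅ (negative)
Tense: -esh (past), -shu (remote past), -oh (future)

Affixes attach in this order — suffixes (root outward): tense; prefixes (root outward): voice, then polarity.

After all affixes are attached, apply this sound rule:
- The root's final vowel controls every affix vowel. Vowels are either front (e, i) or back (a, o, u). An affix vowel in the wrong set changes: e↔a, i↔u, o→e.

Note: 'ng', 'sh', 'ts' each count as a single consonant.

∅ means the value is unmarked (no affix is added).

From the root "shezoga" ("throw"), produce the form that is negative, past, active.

voice = active: zero marking, form stays shezoga.
Attach tense past -esh → shezogaesh.
polarity = negative: zero marking, form stays shezogaesh.
Apply vowel harmony: shezogaesh → shezogaash.

shezogaash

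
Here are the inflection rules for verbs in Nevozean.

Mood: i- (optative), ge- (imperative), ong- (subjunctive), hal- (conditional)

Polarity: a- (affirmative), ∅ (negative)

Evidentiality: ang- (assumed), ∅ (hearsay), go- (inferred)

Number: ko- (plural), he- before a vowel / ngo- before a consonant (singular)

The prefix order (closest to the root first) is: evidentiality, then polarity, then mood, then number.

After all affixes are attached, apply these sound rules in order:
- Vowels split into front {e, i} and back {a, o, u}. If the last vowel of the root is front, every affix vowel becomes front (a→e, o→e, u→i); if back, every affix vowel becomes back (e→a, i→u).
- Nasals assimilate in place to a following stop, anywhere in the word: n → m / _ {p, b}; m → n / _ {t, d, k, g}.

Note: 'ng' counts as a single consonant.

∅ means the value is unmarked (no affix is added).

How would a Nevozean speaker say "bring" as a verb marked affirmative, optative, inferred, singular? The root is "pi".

Attach evidentiality inferred go- → gopi.
Attach polarity affirmative a- → agopi.
Attach mood optative i- → iagopi.
Attach number singular he- (before vowel 'i') → heiagopi.
Apply vowel harmony: heiagopi → heiegepi.
Nasal assimilation: no change.

heiegepi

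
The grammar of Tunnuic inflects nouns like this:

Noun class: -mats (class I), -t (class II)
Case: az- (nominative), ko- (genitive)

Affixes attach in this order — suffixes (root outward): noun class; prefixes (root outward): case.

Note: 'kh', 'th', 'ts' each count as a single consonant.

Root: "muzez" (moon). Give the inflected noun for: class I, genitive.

komuzezmats

Attach case genitive ko- → komuzez.
Attach noun class class I -mats → komuzezmats.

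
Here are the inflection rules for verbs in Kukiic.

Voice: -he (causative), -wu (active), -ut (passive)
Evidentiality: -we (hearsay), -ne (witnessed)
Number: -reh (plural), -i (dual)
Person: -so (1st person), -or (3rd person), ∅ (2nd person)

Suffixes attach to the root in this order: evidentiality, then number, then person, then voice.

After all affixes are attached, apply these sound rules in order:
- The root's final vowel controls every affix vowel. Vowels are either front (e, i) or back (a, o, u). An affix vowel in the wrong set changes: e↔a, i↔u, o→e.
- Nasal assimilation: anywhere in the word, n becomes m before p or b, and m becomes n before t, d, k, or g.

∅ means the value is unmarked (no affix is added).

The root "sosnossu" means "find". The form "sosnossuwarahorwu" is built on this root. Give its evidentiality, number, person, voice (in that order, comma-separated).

hearsay, plural, 3rd person, active

Segment: sosnossu-we-reh-or-wu.
evidentiality: -we → hearsay.
number: -reh → plural.
person: -or → 3rd person.
voice: -wu → active.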